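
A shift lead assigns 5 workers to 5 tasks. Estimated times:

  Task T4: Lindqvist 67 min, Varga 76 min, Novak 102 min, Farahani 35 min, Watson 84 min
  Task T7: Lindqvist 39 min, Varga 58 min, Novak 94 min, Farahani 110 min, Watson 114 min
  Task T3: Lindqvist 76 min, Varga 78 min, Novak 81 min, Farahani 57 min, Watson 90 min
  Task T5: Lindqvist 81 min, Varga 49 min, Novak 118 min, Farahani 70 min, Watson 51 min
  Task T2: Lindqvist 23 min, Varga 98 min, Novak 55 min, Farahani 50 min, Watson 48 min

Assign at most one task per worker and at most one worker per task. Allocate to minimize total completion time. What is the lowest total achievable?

Treat this as an assignment problem: match each worker to one task.
Optimal: Lindqvist→Task T2 (23 min), Varga→Task T7 (58 min), Novak→Task T3 (81 min), Farahani→Task T4 (35 min), Watson→Task T5 (51 min) — total 23+58+81+35+51 = 248 min.
Min-entry greedy (repeatedly take the single cheapest remaining cell) gives 302 min, worse by 54.
Next-best assignment: Lindqvist→Task T7, Varga→Task T5, Novak→Task T3, Farahani→Task T4, Watson→Task T2 = 252 min.

Minimum total: 248 min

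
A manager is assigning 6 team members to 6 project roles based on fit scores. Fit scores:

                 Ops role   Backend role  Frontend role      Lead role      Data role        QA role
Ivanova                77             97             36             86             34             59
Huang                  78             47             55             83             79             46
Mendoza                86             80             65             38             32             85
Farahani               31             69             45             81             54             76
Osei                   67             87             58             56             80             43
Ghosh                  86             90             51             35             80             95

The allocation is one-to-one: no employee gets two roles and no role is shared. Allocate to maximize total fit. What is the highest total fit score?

Max total: 496 pts

This is the linear assignment problem.
Optimal: Ivanova→Backend role (97 pts), Huang→Ops role (78 pts), Mendoza→Frontend role (65 pts), Farahani→Lead role (81 pts), Osei→Data role (80 pts), Ghosh→QA role (95 pts) — total 97+78+65+81+80+95 = 496 pts.
Checked against all permutations: 496 pts is optimal.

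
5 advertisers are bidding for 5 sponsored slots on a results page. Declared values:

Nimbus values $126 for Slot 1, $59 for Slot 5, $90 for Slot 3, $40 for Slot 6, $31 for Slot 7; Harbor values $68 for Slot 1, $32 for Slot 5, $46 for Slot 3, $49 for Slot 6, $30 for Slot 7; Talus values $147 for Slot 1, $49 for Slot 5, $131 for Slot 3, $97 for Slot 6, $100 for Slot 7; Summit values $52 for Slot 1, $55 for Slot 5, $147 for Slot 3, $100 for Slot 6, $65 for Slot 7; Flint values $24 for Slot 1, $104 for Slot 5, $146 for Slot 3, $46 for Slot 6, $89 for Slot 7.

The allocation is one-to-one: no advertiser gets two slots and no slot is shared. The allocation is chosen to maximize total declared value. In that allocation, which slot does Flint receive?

Flint receives Slot 5.

Treat this as an assignment problem: match each advertiser to one slot.
Optimal: Nimbus→Slot 1 ($126), Harbor→Slot 6 ($49), Talus→Slot 7 ($100), Summit→Slot 3 ($147), Flint→Slot 5 ($104) — total 126+49+100+147+104 = $526.
Next-best assignment: Nimbus→Slot 1, Harbor→Slot 5, Talus→Slot 7, Summit→Slot 6, Flint→Slot 3 = $504.
Flint's own top slot is Slot 3 ($146), but forcing Flint→Slot 3 and reassigning the rest optimally gives only $504 — worse by 22.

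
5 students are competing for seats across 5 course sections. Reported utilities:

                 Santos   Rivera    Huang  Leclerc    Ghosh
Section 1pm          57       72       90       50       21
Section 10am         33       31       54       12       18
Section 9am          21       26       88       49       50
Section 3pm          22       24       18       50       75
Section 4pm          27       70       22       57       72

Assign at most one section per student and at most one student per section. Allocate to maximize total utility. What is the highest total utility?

Optimal: Santos→Section 10am (33 points), Rivera→Section 1pm (72 points), Huang→Section 9am (88 points), Leclerc→Section 4pm (57 points), Ghosh→Section 3pm (75 points) — total 33+72+88+57+75 = 325 points.
Column-greedy (each section in turn goes to its best remaining student) gives 293 points, worse by 32.

Maximum total: 325 points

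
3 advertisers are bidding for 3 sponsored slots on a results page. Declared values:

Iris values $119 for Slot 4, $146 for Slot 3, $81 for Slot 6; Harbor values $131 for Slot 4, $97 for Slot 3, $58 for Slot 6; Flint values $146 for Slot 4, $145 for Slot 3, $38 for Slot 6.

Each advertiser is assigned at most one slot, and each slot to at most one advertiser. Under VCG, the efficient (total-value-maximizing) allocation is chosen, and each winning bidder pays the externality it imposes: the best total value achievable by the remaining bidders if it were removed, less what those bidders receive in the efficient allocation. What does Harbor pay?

Efficient allocation: Iris→Slot 6 ($81), Harbor→Slot 4 ($131), Flint→Slot 3 ($145); total welfare W = $357.
Harbor receives Slot 4 at value $131, so the others get W − 131 = $226.
Without Harbor: best allocation of the remaining 2 bidders over all 3 slots is Iris→Slot 3 ($146), Flint→Slot 4 ($146), total $292.
VCG payment = (others' best without Harbor) − (others' welfare with Harbor) = 292 − 226 = $66.

Harbor pays $66.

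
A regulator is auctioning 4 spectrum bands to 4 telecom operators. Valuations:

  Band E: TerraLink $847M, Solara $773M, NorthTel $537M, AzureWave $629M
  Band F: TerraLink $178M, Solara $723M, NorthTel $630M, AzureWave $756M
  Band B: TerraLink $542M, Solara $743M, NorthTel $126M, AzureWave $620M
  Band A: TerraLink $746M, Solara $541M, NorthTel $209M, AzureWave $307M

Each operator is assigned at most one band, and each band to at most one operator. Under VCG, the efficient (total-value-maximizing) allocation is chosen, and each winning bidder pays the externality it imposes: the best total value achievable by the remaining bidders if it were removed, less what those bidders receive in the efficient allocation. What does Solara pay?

Solara pays $58M.

Efficient allocation: TerraLink→Band A ($746M), Solara→Band B ($743M), NorthTel→Band E ($537M), AzureWave→Band F ($756M); total welfare W = $2782M.
Solara receives Band B at value $743M, so the others get W − 743 = $2039M.
Without Solara: best allocation of the remaining 3 bidders over all 4 bands is TerraLink→Band E ($847M), NorthTel→Band F ($630M), AzureWave→Band B ($620M), total $2097M.
VCG payment = (others' best without Solara) − (others' welfare with Solara) = 2097 − 2039 = $58M.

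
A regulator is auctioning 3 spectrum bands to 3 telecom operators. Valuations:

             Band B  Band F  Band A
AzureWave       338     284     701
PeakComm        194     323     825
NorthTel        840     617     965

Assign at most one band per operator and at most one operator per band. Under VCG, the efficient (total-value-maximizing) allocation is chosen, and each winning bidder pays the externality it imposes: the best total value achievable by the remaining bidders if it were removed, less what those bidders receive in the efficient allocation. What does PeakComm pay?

PeakComm pays $417M.

Efficient allocation: AzureWave→Band F ($284M), PeakComm→Band A ($825M), NorthTel→Band B ($840M); total welfare W = $1949M.
PeakComm receives Band A at value $825M, so the others get W − 825 = $1124M.
Without PeakComm: best allocation of the remaining 2 bidders over all 3 bands is AzureWave→Band A ($701M), NorthTel→Band B ($840M), total $1541M.
VCG payment = (others' best without PeakComm) − (others' welfare with PeakComm) = 1541 − 1124 = $417M.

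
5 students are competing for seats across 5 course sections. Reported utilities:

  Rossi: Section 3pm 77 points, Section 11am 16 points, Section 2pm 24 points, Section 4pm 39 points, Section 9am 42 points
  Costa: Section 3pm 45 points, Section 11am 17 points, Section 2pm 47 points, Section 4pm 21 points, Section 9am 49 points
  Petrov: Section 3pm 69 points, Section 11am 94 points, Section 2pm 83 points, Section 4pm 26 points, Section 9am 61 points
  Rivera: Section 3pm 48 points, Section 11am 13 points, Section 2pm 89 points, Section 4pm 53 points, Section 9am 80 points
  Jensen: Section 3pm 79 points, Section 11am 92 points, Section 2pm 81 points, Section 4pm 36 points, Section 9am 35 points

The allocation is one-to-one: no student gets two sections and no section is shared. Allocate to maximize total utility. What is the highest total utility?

This is a one-to-one assignment (maximum-weight bipartite matching).
Optimal: Rossi→Section 3pm (77 points), Costa→Section 9am (49 points), Petrov→Section 11am (94 points), Rivera→Section 4pm (53 points), Jensen→Section 2pm (81 points) — total 77+49+94+53+81 = 354 points.
No other one-to-one assignment exceeds 354 points.

Max total: 354 points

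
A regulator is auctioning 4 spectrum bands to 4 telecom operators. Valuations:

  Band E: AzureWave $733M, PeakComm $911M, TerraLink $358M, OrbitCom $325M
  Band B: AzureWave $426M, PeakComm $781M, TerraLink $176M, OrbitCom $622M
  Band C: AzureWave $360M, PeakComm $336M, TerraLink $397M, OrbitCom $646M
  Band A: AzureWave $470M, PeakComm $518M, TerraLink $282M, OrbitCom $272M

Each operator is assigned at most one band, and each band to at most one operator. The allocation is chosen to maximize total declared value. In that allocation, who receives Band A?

TerraLink receives Band A.

Treat this as an assignment problem: match each operator to one band.
Optimal: AzureWave→Band E ($733M), PeakComm→Band B ($781M), TerraLink→Band A ($282M), OrbitCom→Band C ($646M) — total 733+781+282+646 = $2442M.
Row-greedy (each operator in turn takes its best remaining band) gives $2183M, worse by 259.
Next-best assignment: AzureWave→Band A, PeakComm→Band E, TerraLink→Band C, OrbitCom→Band B = $2400M.
Checked against all permutations: $2442M is optimal.
TerraLink's own top band is Band C ($397M), but forcing TerraLink→Band C and reassigning the rest optimally gives only $2400M — worse by 42.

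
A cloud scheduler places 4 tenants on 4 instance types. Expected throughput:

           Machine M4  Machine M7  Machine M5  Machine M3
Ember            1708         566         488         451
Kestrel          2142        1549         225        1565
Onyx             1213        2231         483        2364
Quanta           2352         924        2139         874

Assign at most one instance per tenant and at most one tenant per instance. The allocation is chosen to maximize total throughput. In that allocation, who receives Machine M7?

Optimal: Ember→Machine M4 (1708 ops/s), Kestrel→Machine M7 (1549 ops/s), Onyx→Machine M3 (2364 ops/s), Quanta→Machine M5 (2139 ops/s) — total 1708+1549+2364+2139 = 7760 ops/s.
Max-entry greedy (repeatedly take the single best remaining cell) gives 6753 ops/s, worse by 1007.
Next-best assignment: Ember→Machine M4, Kestrel→Machine M3, Onyx→Machine M7, Quanta→Machine M5 = 7643 ops/s.
Swapping Quanta↔Kestrel (Quanta→Machine M7 924 ops/s, Kestrel→Machine M5 225 ops/s) loses 2539.
Every other assignment is strictly worse.
Kestrel's own top instance is Machine M4 (2142 ops/s), but forcing Kestrel→Machine M4 and reassigning the rest optimally gives only 7211 ops/s — worse by 549.

Kestrel receives Machine M7.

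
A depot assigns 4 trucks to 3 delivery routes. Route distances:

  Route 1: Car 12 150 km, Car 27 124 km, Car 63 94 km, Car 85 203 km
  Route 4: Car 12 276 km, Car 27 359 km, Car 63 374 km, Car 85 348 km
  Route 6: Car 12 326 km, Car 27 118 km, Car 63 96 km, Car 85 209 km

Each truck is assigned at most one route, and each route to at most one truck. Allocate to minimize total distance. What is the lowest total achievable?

Optimal: Car 63→Route 1 (94 km), Car 12→Route 4 (276 km), Car 27→Route 6 (118 km) — total 94+276+118 = 488 km.
Row-greedy (each truck in turn takes its cheapest remaining route) gives 642 km, worse by 154.
Checked against all permutations: 488 km is optimal.

Minimum total: 488 km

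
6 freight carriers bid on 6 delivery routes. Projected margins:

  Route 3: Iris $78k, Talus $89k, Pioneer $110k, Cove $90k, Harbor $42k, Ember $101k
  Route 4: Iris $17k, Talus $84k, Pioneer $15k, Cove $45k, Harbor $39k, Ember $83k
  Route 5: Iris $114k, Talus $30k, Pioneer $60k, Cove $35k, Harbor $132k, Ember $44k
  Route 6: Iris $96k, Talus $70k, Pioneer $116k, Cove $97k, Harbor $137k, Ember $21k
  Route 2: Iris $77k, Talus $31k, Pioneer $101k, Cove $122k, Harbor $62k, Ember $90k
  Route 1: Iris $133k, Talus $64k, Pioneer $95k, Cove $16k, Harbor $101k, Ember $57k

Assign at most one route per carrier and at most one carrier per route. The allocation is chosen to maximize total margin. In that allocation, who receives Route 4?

Talus receives Route 4.

This is the linear assignment problem.
Optimal: Iris→Route 1 ($133k), Talus→Route 4 ($84k), Pioneer→Route 6 ($116k), Cove→Route 2 ($122k), Harbor→Route 5 ($132k), Ember→Route 3 ($101k) — total 133+84+116+122+132+101 = $688k.
Row-greedy (each carrier in turn takes its best remaining route) gives $675k, worse by 13.
Swapping Talus↔Cove (Talus→Route 2 $31k, Cove→Route 4 $45k) loses 130.
Talus's own top route is Route 3 ($89k), but forcing Talus→Route 3 and reassigning the rest optimally gives only $675k — worse by 13.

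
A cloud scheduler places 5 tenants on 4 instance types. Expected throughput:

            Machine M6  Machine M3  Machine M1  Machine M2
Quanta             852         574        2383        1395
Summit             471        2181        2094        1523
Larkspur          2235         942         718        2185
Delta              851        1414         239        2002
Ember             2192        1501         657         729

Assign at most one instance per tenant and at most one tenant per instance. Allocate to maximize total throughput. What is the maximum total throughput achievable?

Max total: 8941 ops/s

Optimal: Ember→Machine M6 (2192 ops/s), Summit→Machine M3 (2181 ops/s), Quanta→Machine M1 (2383 ops/s), Larkspur→Machine M2 (2185 ops/s) — total 2192+2181+2383+2185 = 8941 ops/s.
Row-greedy (each tenant in turn takes its best remaining instance) gives 8801 ops/s, worse by 140.
Next-best assignment: Larkspur→Machine M6, Summit→Machine M3, Quanta→Machine M1, Delta→Machine M2 = 8801 ops/s.
Swapping Summit↔Quanta (Summit→Machine M1 2094 ops/s, Quanta→Machine M3 574 ops/s) loses 1896.
No other one-to-one assignment exceeds 8941 ops/s.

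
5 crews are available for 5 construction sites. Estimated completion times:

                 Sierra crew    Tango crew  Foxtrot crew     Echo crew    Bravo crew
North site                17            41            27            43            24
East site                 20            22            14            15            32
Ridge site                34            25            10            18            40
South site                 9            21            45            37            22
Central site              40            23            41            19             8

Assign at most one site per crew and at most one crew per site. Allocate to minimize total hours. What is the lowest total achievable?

This is the linear assignment problem.
Optimal: Sierra crew→North site (17 hours), Tango crew→South site (21 hours), Foxtrot crew→Ridge site (10 hours), Echo crew→East site (15 hours), Bravo crew→Central site (8 hours) — total 17+21+10+15+8 = 71 hours.
Swapping Sierra crew↔Tango crew (Sierra crew→South site 9 hours, Tango crew→North site 41 hours) adds 12.
No other one-to-one assignment undercuts 71 hours.

Min total: 71 hours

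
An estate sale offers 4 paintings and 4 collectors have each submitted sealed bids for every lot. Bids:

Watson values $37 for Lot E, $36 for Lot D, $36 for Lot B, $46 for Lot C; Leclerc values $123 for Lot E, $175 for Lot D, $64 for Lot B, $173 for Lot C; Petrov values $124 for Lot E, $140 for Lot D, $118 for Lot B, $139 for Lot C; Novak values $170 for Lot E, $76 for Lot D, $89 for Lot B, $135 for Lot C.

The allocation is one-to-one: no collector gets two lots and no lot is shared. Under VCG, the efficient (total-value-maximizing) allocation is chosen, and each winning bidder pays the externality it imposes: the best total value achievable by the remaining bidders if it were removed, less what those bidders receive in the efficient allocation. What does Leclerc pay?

Efficient allocation: Watson→Lot B ($36), Leclerc→Lot D ($175), Petrov→Lot C ($139), Novak→Lot E ($170); total welfare W = $520.
Leclerc receives Lot D at value $175, so the others get W − 175 = $345.
Without Leclerc: best allocation of the remaining 3 bidders over all 4 lots is Watson→Lot C ($46), Petrov→Lot D ($140), Novak→Lot E ($170), total $356.
VCG payment = (others' best without Leclerc) − (others' welfare with Leclerc) = 356 − 345 = $11.

Leclerc pays $11.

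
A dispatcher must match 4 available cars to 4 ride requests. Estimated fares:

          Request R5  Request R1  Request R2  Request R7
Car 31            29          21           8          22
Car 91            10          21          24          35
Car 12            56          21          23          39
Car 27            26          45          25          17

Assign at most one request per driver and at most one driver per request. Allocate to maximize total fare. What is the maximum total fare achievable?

Max total: $147

Optimal: Car 31→Request R7 ($22), Car 91→Request R2 ($24), Car 12→Request R5 ($56), Car 27→Request R1 ($45) — total 22+24+56+45 = $147.
Row-greedy (each driver in turn takes its best remaining request) gives $132, worse by 15.
No other one-to-one assignment exceeds $147.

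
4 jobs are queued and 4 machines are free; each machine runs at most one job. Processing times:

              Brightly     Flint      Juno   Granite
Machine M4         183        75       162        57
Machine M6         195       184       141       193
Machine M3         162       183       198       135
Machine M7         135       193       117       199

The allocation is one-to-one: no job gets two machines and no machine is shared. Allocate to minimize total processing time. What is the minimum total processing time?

Optimal: Brightly→Machine M7 (135 min), Flint→Machine M4 (75 min), Juno→Machine M6 (141 min), Granite→Machine M3 (135 min) — total 135+75+141+135 = 486 min.
Column-greedy (each machine in turn goes to its cheapest remaining job) gives 553 min, worse by 67.
Next-best assignment: Brightly→Machine M7, Flint→Machine M3, Juno→Machine M6, Granite→Machine M4 = 516 min.
Swapping Granite↔Brightly (Granite→Machine M7 199 min, Brightly→Machine M3 162 min) adds 91.

Minimum total: 486 min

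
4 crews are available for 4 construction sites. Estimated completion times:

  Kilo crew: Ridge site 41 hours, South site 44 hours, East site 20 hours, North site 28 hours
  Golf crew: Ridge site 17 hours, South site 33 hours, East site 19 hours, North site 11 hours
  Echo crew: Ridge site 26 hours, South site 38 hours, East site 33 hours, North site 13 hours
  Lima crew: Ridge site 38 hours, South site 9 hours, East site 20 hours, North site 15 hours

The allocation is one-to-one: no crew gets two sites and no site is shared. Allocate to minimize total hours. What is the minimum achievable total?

This is a one-to-one assignment (minimum-cost bipartite matching).
Optimal: Kilo crew→East site (20 hours), Golf crew→Ridge site (17 hours), Echo crew→North site (13 hours), Lima crew→South site (9 hours) — total 20+17+13+9 = 59 hours.
Row-greedy (each crew in turn takes its cheapest remaining site) gives 66 hours, worse by 7.
Checked against all permutations: 59 hours is optimal.

Minimum total: 59 hours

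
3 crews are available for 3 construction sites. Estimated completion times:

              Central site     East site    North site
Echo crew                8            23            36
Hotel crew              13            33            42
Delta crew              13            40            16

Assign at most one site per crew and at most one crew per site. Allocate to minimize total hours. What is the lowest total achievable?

Optimal: Echo crew→East site (23 hours), Hotel crew→Central site (13 hours), Delta crew→North site (16 hours) — total 23+13+16 = 52 hours.
Swapping Hotel crew↔Delta crew (Hotel crew→North site 42 hours, Delta crew→Central site 13 hours) adds 26.
Every other assignment is strictly worse.

Min total: 52 hours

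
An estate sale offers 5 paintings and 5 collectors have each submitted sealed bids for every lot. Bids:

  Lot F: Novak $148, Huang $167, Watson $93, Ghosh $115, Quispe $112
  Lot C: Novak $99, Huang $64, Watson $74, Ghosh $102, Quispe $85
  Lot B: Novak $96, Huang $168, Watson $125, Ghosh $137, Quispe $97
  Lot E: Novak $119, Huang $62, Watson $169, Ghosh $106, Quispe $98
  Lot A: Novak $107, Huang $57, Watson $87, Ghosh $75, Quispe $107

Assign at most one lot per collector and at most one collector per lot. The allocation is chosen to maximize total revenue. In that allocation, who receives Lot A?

Optimal: Novak→Lot F ($148), Huang→Lot B ($168), Watson→Lot E ($169), Ghosh→Lot C ($102), Quispe→Lot A ($107) — total 148+168+169+102+107 = $694.
Column-greedy (each lot in turn goes to its best remaining collector) gives $620, worse by 74.
Swapping Novak↔Ghosh (Novak→Lot C $99, Ghosh→Lot F $115) loses 36.
Quispe's own top lot is Lot F ($112), but forcing Quispe→Lot F and reassigning the rest optimally gives only $658 — worse by 36.

Quispe receives Lot A.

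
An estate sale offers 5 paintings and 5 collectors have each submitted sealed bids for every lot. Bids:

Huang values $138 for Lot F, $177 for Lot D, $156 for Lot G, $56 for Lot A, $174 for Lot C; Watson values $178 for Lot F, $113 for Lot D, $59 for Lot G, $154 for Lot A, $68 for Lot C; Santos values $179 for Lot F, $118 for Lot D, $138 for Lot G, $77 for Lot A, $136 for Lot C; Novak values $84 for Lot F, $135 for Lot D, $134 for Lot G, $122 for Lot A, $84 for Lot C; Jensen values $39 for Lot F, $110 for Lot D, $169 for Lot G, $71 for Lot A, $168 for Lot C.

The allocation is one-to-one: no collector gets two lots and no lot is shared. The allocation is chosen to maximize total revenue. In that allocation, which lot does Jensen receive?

Optimal: Huang→Lot D ($177), Watson→Lot A ($154), Santos→Lot F ($179), Novak→Lot G ($134), Jensen→Lot C ($168) — total 177+154+179+134+168 = $812.
Column-greedy (each lot in turn goes to its best remaining collector) gives $763, worse by 49.
Next-best assignment: Huang→Lot C, Watson→Lot A, Santos→Lot F, Novak→Lot D, Jensen→Lot G = $811.
Swapping Jensen↔Huang (Jensen→Lot D $110, Huang→Lot C $174) loses 61.
Jensen's own top lot is Lot G ($169), but forcing Jensen→Lot G and reassigning the rest optimally gives only $811 — worse by 1.

Jensen receives Lot C.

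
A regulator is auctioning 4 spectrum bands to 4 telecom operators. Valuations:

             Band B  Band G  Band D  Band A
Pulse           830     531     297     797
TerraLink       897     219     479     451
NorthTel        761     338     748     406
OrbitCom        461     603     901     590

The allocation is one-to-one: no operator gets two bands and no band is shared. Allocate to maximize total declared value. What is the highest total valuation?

Max total: $3045M

Optimal: Pulse→Band A ($797M), TerraLink→Band B ($897M), NorthTel→Band D ($748M), OrbitCom→Band G ($603M) — total 797+897+748+603 = $3045M.
Max-entry greedy (repeatedly take the single best remaining cell) gives $2933M, worse by 112.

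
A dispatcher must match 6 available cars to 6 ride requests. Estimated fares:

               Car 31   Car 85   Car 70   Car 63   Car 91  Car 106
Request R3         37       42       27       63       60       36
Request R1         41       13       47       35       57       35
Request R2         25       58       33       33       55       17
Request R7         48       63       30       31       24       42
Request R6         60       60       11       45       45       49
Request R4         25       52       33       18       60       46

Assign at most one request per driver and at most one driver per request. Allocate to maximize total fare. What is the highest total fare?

Optimal: Car 31→Request R6 ($60), Car 85→Request R7 ($63), Car 70→Request R1 ($47), Car 63→Request R3 ($63), Car 91→Request R2 ($55), Car 106→Request R4 ($46) — total 60+63+47+63+55+46 = $334.
Max-entry greedy (repeatedly take the single best remaining cell) gives $310, worse by 24.

Max total: $334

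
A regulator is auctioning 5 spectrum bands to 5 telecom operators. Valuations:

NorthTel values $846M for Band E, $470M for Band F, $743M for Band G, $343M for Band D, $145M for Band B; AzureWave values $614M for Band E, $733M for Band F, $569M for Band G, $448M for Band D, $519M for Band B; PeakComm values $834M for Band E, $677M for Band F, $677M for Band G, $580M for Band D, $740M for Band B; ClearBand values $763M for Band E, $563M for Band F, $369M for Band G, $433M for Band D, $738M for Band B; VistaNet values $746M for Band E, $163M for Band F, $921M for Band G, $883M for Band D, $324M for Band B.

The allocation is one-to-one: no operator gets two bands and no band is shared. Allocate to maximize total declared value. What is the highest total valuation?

Maximum total: $3931M

Treat this as an assignment problem: match each operator to one band.
Optimal: NorthTel→Band G ($743M), AzureWave→Band F ($733M), PeakComm→Band E ($834M), ClearBand→Band B ($738M), VistaNet→Band D ($883M) — total 743+733+834+738+883 = $3931M.
Column-greedy (each band in turn goes to its best remaining operator) gives $3818M, worse by 113.
Next-best assignment: NorthTel→Band E, AzureWave→Band F, PeakComm→Band G, ClearBand→Band B, VistaNet→Band D = $3877M.
No other one-to-one assignment exceeds $3931M.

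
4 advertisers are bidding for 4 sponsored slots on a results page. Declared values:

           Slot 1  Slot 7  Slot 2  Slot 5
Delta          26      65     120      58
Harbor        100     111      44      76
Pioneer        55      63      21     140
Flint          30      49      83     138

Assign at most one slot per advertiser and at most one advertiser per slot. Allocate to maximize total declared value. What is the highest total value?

Optimal: Delta→Slot 2 ($120), Harbor→Slot 7 ($111), Pioneer→Slot 1 ($55), Flint→Slot 5 ($138) — total 120+111+55+138 = $424.
Row-greedy (each advertiser in turn takes its best remaining slot) gives $401, worse by 23.

Max total: $424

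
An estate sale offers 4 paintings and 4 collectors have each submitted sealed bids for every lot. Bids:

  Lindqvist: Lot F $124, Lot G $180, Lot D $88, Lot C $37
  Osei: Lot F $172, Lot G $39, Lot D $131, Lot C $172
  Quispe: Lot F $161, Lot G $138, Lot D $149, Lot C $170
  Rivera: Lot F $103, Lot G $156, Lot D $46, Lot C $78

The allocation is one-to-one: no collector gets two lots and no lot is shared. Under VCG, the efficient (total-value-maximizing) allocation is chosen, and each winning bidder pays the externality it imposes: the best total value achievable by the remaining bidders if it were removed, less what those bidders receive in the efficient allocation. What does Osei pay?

Osei pays $21.

Efficient allocation: Lindqvist→Lot G ($180), Osei→Lot C ($172), Quispe→Lot D ($149), Rivera→Lot F ($103); total welfare W = $604.
Osei receives Lot C at value $172, so the others get W − 172 = $432.
Without Osei: best allocation of the remaining 3 bidders over all 4 lots is Lindqvist→Lot G ($180), Quispe→Lot C ($170), Rivera→Lot F ($103), total $453.
VCG payment = (others' best without Osei) − (others' welfare with Osei) = 453 − 432 = $21.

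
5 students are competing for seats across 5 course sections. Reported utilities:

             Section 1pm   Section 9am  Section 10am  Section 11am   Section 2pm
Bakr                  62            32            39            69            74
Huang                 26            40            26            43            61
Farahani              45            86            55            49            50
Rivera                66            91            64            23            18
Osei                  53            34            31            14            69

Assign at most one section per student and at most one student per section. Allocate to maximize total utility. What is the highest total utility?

Optimal: Bakr→Section 11am (69 points), Huang→Section 2pm (61 points), Farahani→Section 9am (86 points), Rivera→Section 10am (64 points), Osei→Section 1pm (53 points) — total 69+61+86+64+53 = 333 points.
Row-greedy (each student in turn takes its best remaining section) gives 300 points, worse by 33.
Swapping Osei↔Bakr (Osei→Section 11am 14 points, Bakr→Section 1pm 62 points) loses 46.

Maximum total: 333 points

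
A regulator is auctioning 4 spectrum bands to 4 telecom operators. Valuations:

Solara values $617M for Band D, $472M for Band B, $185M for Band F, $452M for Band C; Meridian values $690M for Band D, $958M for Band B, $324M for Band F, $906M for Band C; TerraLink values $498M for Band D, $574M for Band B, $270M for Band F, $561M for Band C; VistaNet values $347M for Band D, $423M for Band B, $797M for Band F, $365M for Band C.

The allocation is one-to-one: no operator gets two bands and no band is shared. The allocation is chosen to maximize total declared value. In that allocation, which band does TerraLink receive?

TerraLink receives Band C.

Optimal: Solara→Band D ($617M), Meridian→Band B ($958M), TerraLink→Band C ($561M), VistaNet→Band F ($797M) — total 617+958+561+797 = $2933M.
Column-greedy (each band in turn goes to its best remaining operator) gives $2513M, worse by 420.
Next-best assignment: Solara→Band D, Meridian→Band C, TerraLink→Band B, VistaNet→Band F = $2894M.
TerraLink's own top band is Band B ($574M), but forcing TerraLink→Band B and reassigning the rest optimally gives only $2894M — worse by 39.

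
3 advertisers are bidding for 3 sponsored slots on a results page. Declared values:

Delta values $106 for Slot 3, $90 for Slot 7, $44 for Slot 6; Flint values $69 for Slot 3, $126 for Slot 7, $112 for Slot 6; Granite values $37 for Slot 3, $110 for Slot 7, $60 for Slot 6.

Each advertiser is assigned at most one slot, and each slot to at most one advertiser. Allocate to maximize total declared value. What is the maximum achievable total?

Optimal: Delta→Slot 3 ($106), Flint→Slot 6 ($112), Granite→Slot 7 ($110) — total 106+112+110 = $328.
Max-entry greedy (repeatedly take the single best remaining cell) gives $292, worse by 36.

Maximum total: $328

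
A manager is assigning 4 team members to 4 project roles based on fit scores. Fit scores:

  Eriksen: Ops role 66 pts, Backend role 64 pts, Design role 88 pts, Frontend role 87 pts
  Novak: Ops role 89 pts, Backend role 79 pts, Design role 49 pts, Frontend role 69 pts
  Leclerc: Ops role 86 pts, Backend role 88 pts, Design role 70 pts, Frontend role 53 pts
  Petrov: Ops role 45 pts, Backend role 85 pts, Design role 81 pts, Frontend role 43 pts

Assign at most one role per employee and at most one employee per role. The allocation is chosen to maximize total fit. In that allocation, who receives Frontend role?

Eriksen receives Frontend role.

Optimal: Eriksen→Frontend role (87 pts), Novak→Ops role (89 pts), Leclerc→Backend role (88 pts), Petrov→Design role (81 pts) — total 87+89+88+81 = 345 pts.
Max-entry greedy (repeatedly take the single best remaining cell) gives 308 pts, worse by 37.
Next-best assignment: Eriksen→Frontend role, Novak→Backend role, Leclerc→Ops role, Petrov→Design role = 333 pts.
Eriksen's own top role is Design role (88 pts), but forcing Eriksen→Design role and reassigning the rest optimally gives only 328 pts — worse by 17.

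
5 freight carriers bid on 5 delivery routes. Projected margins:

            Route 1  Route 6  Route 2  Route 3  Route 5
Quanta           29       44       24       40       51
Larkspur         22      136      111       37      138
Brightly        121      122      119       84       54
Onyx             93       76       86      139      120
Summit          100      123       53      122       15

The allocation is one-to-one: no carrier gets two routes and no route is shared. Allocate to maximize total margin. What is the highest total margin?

Optimal: Quanta→Route 1 ($29k), Larkspur→Route 5 ($138k), Brightly→Route 2 ($119k), Onyx→Route 3 ($139k), Summit→Route 6 ($123k) — total 29+138+119+139+123 = $548k.
Max-entry greedy (repeatedly take the single best remaining cell) gives $545k, worse by 3.
No other one-to-one assignment exceeds $548k.

Max total: $548k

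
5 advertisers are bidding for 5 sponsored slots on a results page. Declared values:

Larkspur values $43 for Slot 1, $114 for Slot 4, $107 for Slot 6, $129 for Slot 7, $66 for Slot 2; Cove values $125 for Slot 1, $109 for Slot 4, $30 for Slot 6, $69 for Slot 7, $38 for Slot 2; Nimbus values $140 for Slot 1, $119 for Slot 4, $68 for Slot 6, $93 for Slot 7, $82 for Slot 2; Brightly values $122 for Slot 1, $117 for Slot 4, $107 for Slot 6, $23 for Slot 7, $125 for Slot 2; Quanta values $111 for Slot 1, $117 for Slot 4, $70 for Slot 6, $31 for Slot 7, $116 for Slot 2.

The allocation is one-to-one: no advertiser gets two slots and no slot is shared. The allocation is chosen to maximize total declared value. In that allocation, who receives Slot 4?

Treat this as an assignment problem: match each advertiser to one slot.
Optimal: Larkspur→Slot 7 ($129), Cove→Slot 4 ($109), Nimbus→Slot 1 ($140), Brightly→Slot 6 ($107), Quanta→Slot 2 ($116) — total 129+109+140+107+116 = $601.
Column-greedy (each slot in turn goes to its best remaining advertiser) gives $549, worse by 52.
Cove's own top slot is Slot 1 ($125), but forcing Cove→Slot 1 and reassigning the rest optimally gives only $596 — worse by 5.

Cove receives Slot 4.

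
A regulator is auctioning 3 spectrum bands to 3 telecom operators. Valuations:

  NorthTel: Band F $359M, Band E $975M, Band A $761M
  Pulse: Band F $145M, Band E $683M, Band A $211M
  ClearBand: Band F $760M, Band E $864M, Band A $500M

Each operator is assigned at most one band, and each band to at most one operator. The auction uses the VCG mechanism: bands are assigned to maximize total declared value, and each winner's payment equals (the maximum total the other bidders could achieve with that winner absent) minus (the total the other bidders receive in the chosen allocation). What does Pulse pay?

Efficient allocation: NorthTel→Band A ($761M), Pulse→Band E ($683M), ClearBand→Band F ($760M); total welfare W = $2204M.
Pulse receives Band E at value $683M, so the others get W − 683 = $1521M.
Without Pulse: best allocation of the remaining 2 bidders over all 3 bands is NorthTel→Band E ($975M), ClearBand→Band F ($760M), total $1735M.
VCG payment = (others' best without Pulse) − (others' welfare with Pulse) = 1735 − 1521 = $214M.

Pulse pays $214M.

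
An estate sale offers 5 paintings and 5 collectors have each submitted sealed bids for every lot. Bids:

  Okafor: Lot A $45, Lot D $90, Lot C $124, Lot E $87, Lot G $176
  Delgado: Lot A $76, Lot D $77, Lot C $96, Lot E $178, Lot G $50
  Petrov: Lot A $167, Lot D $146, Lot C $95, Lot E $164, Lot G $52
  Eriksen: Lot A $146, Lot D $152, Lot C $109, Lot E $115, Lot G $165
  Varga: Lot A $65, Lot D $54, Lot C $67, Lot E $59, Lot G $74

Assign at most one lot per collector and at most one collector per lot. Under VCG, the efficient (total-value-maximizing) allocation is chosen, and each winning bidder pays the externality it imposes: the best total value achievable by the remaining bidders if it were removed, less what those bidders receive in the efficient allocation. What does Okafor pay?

Efficient allocation: Okafor→Lot G ($176), Delgado→Lot E ($178), Petrov→Lot A ($167), Eriksen→Lot D ($152), Varga→Lot C ($67); total welfare W = $740.
Okafor receives Lot G at value $176, so the others get W − 176 = $564.
Without Okafor: best allocation of the remaining 4 bidders over all 5 lots is Delgado→Lot E ($178), Petrov→Lot A ($167), Eriksen→Lot G ($165), Varga→Lot C ($67), total $577.
VCG payment = (others' best without Okafor) − (others' welfare with Okafor) = 577 − 564 = $13.

Okafor pays $13.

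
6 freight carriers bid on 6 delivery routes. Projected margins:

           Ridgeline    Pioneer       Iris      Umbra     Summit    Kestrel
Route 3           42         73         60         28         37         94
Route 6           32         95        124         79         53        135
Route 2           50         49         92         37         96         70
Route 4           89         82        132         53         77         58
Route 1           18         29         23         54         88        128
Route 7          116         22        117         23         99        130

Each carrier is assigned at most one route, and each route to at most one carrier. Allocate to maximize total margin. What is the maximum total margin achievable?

Maximum total: $624k

Optimal: Ridgeline→Route 7 ($116k), Pioneer→Route 3 ($73k), Iris→Route 4 ($132k), Umbra→Route 6 ($79k), Summit→Route 2 ($96k), Kestrel→Route 1 ($128k) — total 116+73+132+79+96+128 = $624k.
Max-entry greedy (repeatedly take the single best remaining cell) gives $606k, worse by 18.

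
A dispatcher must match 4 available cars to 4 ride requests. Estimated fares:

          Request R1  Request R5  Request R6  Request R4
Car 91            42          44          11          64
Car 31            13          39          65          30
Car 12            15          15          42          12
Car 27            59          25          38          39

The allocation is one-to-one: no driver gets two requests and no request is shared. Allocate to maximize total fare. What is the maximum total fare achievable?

This is a one-to-one assignment (maximum-weight bipartite matching).
Optimal: Car 91→Request R4 ($64), Car 31→Request R5 ($39), Car 12→Request R6 ($42), Car 27→Request R1 ($59) — total 64+39+42+59 = $204.
Checked against all permutations: $204 is optimal.

Maximum total: $204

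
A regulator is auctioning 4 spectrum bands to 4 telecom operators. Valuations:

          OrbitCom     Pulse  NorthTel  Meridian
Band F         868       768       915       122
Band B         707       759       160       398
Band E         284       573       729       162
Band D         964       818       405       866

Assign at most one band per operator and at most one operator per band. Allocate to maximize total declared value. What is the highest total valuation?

Optimal: OrbitCom→Band F ($868M), Pulse→Band B ($759M), NorthTel→Band E ($729M), Meridian→Band D ($866M) — total 868+759+729+866 = $3222M.
Row-greedy (each operator in turn takes its best remaining band) gives $2859M, worse by 363.
Next-best assignment: OrbitCom→Band B, Pulse→Band F, NorthTel→Band E, Meridian→Band D = $3070M.

Max total: $3222M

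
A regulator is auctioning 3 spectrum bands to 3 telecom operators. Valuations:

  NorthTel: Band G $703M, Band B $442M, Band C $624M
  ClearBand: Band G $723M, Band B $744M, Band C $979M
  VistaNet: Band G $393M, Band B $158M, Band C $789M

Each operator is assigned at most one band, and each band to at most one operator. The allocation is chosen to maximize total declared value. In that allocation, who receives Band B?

ClearBand receives Band B.

Optimal: NorthTel→Band G ($703M), ClearBand→Band B ($744M), VistaNet→Band C ($789M) — total 703+744+789 = $2236M.
Max-entry greedy (repeatedly take the single best remaining cell) gives $1840M, worse by 396.
Next-best assignment: NorthTel→Band B, ClearBand→Band G, VistaNet→Band C = $1954M.
Swapping NorthTel↔ClearBand (NorthTel→Band B $442M, ClearBand→Band G $723M) loses 282.
No other one-to-one assignment exceeds $2236M.
ClearBand's own top band is Band C ($979M), but forcing ClearBand→Band C and reassigning the rest optimally gives only $1840M — worse by 396.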